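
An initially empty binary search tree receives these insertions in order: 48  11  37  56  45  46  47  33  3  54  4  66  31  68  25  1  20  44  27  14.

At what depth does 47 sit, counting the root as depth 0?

5

Insert 48: tree is empty, so 48 becomes the root.
Insert 11: 11 < 48 → go left. Place as left child of 48.
Insert 37: 37 < 48 → go left; 37 > 11 → go right. Place as right child of 11.
Insert 56: 56 > 48 → go right. Place as right child of 48.
Insert 45: 45 < 48 → go left; 45 > 11 → go right; 45 > 37 → go right. Place as right child of 37.
Insert 46: 46 < 48 → go left; 46 > 11 → go right; 46 > 37 → go right; 46 > 45 → go right. Place as right child of 45.
Insert 47: 47 < 48 → go left; 47 > 11 → go right; 47 > 37 → go right; 47 > 45 → go right; 47 > 46 → go right. Place as right child of 46.
Insert 33: 33 < 48 → go left; 33 > 11 → go right; 33 < 37 → go left. Place as left child of 37.
Insert 3: 3 < 48 → go left; 3 < 11 → go left. Place as left child of 11.
Insert 54: 54 > 48 → go right; 54 < 56 → go left. Place as left child of 56.
Insert 4: 4 < 48 → go left; 4 < 11 → go left; 4 > 3 → go right. Place as right child of 3.
Insert 66: 66 > 48 → go right; 66 > 56 → go right. Place as right child of 56.
Insert 31: 31 < 48 → go left; 31 > 11 → go right; 31 < 37 → go left; 31 < 33 → go left. Place as left child of 33.
Insert 68: 68 > 48 → go right; 68 > 56 → go right; 68 > 66 → go right. Place as right child of 66.
Insert 25: 25 < 48 → go left; 25 > 11 → go right; 25 < 37 → go left; 25 < 33 → go left; 25 < 31 → go left. Place as left child of 31.
Insert 1: 1 < 48 → go left; 1 < 11 → go left; 1 < 3 → go left. Place as left child of 3.
Insert 20: 20 < 48 → go left; 20 > 11 → go right; 20 < 37 → go left; 20 < 33 → go left; 20 < 31 → go left; 20 < 25 → go left. Place as left child of 25.
Insert 44: 44 < 48 → go left; 44 > 11 → go right; 44 > 37 → go right; 44 < 45 → go left. Place as left child of 45.
Insert 27: 27 < 48 → go left; 27 > 11 → go right; 27 < 37 → go left; 27 < 33 → go left; 27 < 31 → go left; 27 > 25 → go right. Place as right child of 25.
Insert 14: 14 < 48 → go left; 14 > 11 → go right; 14 < 37 → go left; 14 < 33 → go left; 14 < 31 → go left; 14 < 25 → go left; 14 < 20 → go left. Place as left child of 20.

Path to 47: 48 → 11 → 37 → 45 → 46 → 47, which is 5 edges.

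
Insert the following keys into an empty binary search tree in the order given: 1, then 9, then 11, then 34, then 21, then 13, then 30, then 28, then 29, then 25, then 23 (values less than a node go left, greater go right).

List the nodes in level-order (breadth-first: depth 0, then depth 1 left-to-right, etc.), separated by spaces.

Insert 1: tree is empty, so 1 becomes the root.
Insert 9: 9 > 1 → go right. Place as right child of 1.
Insert 11: 11 > 1 → go right; 11 > 9 → go right. Place as right child of 9.
Insert 34: 34 > 1 → go right; 34 > 9 → go right; 34 > 11 → go right. Place as right child of 11.
Insert 21: 21 > 1 → go right; 21 > 9 → go right; 21 > 11 → go right; 21 < 34 → go left. Place as left child of 34.
Insert 13: 13 > 1 → go right; 13 > 9 → go right; 13 > 11 → go right; 13 < 34 → go left; 13 < 21 → go left. Place as left child of 21.
Insert 30: 30 > 1 → go right; 30 > 9 → go right; 30 > 11 → go right; 30 < 34 → go left; 30 > 21 → go right. Place as right child of 21.
Insert 28: 28 > 1 → go right; 28 > 9 → go right; 28 > 11 → go right; 28 < 34 → go left; 28 > 21 → go right; 28 < 30 → go left. Place as left child of 30.
Insert 29: 29 > 1 → go right; 29 > 9 → go right; 29 > 11 → go right; 29 < 34 → go left; 29 > 21 → go right; 29 < 30 → go left; 29 > 28 → go right. Place as right child of 28.
Insert 25: 25 > 1 → go right; 25 > 9 → go right; 25 > 11 → go right; 25 < 34 → go left; 25 > 21 → go right; 25 < 30 → go left; 25 < 28 → go left. Place as left child of 28.
Insert 23: 23 > 1 → go right; 23 > 9 → go right; 23 > 11 → go right; 23 < 34 → go left; 23 > 21 → go right; 23 < 30 → go left; 23 < 28 → go left; 23 < 25 → go left. Place as left child of 25.

1 9 11 34 21 13 30 28 25 29 23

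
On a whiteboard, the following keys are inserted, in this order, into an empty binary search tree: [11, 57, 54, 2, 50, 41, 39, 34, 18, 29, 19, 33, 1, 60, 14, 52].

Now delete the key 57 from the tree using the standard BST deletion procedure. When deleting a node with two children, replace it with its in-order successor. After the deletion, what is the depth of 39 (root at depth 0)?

Insert 11: tree is empty, so 11 becomes the root.
Insert 57: 57 > 11 → go right. Place as right child of 11.
Insert 54: 54 > 11 → go right; 54 < 57 → go left. Place as left child of 57.
Insert 2: 2 < 11 → go left. Place as left child of 11.
Insert 50: 50 > 11 → go right; 50 < 57 → go left; 50 < 54 → go left. Place as left child of 54.
Insert 41: 41 > 11 → go right; 41 < 57 → go left; 41 < 54 → go left; 41 < 50 → go left. Place as left child of 50.
Insert 39: 39 > 11 → go right; 39 < 57 → go left; 39 < 54 → go left; 39 < 50 → go left; 39 < 41 → go left. Place as left child of 41.
Insert 34: 34 > 11 → go right; 34 < 57 → go left; 34 < 54 → go left; 34 < 50 → go left; 34 < 41 → go left; 34 < 39 → go left. Place as left child of 39.
Insert 18: 18 > 11 → go right; 18 < 57 → go left; 18 < 54 → go left; 18 < 50 → go left; 18 < 41 → go left; 18 < 39 → go left; 18 < 34 → go left. Place as left child of 34.
Insert 29: 29 > 11 → go right; 29 < 57 → go left; 29 < 54 → go left; 29 < 50 → go left; 29 < 41 → go left; 29 < 39 → go left; 29 < 34 → go left; 29 > 18 → go right. Place as right child of 18.
Insert 19: 19 > 11 → go right; 19 < 57 → go left; 19 < 54 → go left; 19 < 50 → go left; 19 < 41 → go left; 19 < 39 → go left; 19 < 34 → go left; 19 > 18 → go right; 19 < 29 → go left. Place as left child of 29.
Insert 33: 33 > 11 → go right; 33 < 57 → go left; 33 < 54 → go left; 33 < 50 → go left; 33 < 41 → go left; 33 < 39 → go left; 33 < 34 → go left; 33 > 18 → go right; 33 > 29 → go right. Place as right child of 29.
Insert 1: 1 < 11 → go left; 1 < 2 → go left. Place as left child of 2.
Insert 60: 60 > 11 → go right; 60 > 57 → go right. Place as right child of 57.
Insert 14: 14 > 11 → go right; 14 < 57 → go left; 14 < 54 → go left; 14 < 50 → go left; 14 < 41 → go left; 14 < 39 → go left; 14 < 34 → go left; 14 < 18 → go left. Place as left child of 18.
Insert 52: 52 > 11 → go right; 52 < 57 → go left; 52 < 54 → go left; 52 > 50 → go right. Place as right child of 50.

Delete 57 (two children — replace with in-order successor).
After deletion, path to 39: 11 → 60 → 54 → 50 → 41 → 39.

5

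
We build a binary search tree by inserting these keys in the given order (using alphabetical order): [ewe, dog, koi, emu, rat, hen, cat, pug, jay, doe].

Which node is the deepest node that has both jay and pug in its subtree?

Insert ewe: tree is empty, so ewe becomes the root.
Insert dog: dog < ewe → go left. Place as left child of ewe.
Insert koi: koi > ewe → go right. Place as right child of ewe.
Insert emu: emu < ewe → go left; emu > dog → go right. Place as right child of dog.
Insert rat: rat > ewe → go right; rat > koi → go right. Place as right child of koi.
Insert hen: hen > ewe → go right; hen < koi → go left. Place as left child of koi.
Insert cat: cat < ewe → go left; cat < dog → go left. Place as left child of dog.
Insert pug: pug > ewe → go right; pug > koi → go right; pug < rat → go left. Place as left child of rat.
Insert jay: jay > ewe → go right; jay < koi → go left; jay > hen → go right. Place as right child of hen.
Insert doe: doe < ewe → go left; doe < dog → go left; doe > cat → go right. Place as right child of cat.

Path to jay: ewe → koi → hen → jay
Path to pug: ewe → koi → rat → pug
The paths share a prefix ending at koi, then split left and right.

koi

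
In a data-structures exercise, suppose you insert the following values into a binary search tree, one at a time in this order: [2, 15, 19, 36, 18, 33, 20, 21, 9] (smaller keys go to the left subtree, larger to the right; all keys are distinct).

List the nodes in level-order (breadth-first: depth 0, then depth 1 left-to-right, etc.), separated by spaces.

2 15 9 19 18 36 33 20 21

Resulting structure (node: left, right):
  2: L=–, R=15
  15: L=9, R=19
  19: L=18, R=36
  36: L=33, R=–
  18: L=–, R=–
  33: L=20, R=–
  20: L=–, R=21
  21: L=–, R=–
  9: L=–, R=–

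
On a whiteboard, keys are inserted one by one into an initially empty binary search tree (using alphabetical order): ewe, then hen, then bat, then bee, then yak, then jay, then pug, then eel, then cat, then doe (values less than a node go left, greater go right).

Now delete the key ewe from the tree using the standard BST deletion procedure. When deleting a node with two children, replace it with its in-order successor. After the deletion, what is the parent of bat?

Insert ewe: tree is empty, so ewe becomes the root.
Insert hen: hen > ewe → go right. Place as right child of ewe.
Insert bat: bat < ewe → go left. Place as left child of ewe.
Insert bee: bee < ewe → go left; bee > bat → go right. Place as right child of bat.
Insert yak: yak > ewe → go right; yak > hen → go right. Place as right child of hen.
Insert jay: jay > ewe → go right; jay > hen → go right; jay < yak → go left. Place as left child of yak.
Insert pug: pug > ewe → go right; pug > hen → go right; pug < yak → go left; pug > jay → go right. Place as right child of jay.
Insert eel: eel < ewe → go left; eel > bat → go right; eel > bee → go right. Place as right child of bee.
Insert cat: cat < ewe → go left; cat > bat → go right; cat > bee → go right; cat < eel → go left. Place as left child of eel.
Insert doe: doe < ewe → go left; doe > bat → go right; doe > bee → go right; doe < eel → go left; doe > cat → go right. Place as right child of cat.

Delete ewe (two children — replace with in-order successor).
After deletion, bat's parent is hen.

hen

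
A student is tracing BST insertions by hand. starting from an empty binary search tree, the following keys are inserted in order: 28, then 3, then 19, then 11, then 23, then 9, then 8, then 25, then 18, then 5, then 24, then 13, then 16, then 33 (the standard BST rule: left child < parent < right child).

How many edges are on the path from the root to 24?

5

28: root
3: left child of 28 (depth 1)
19: right child of 3 (depth 2)
11: left child of 19 (depth 3)
23: right child of 19 (depth 3)
9: left child of 11 (depth 4)
8: left child of 9 (depth 5)
25: right child of 23 (depth 4)
18: right child of 11 (depth 4)
5: left child of 8 (depth 6)
24: left child of 25 (depth 5)
13: left child of 18 (depth 5)
16: right child of 13 (depth 6)
33: right child of 28 (depth 1)

Path to 24: 28 → 3 → 19 → 23 → 25 → 24, which is 5 edges.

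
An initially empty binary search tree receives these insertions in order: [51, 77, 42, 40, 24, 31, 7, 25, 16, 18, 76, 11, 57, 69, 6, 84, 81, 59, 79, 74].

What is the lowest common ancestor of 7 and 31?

24

51: root
77: right child of 51 (depth 1)
42: left child of 51 (depth 1)
40: left child of 42 (depth 2)
24: left child of 40 (depth 3)
31: right child of 24 (depth 4)
7: left child of 24 (depth 4)
25: left child of 31 (depth 5)
16: right child of 7 (depth 5)
18: right child of 16 (depth 6)
76: left child of 77 (depth 2)
11: left child of 16 (depth 6)
57: left child of 76 (depth 3)
69: right child of 57 (depth 4)
6: left child of 7 (depth 5)
84: right child of 77 (depth 2)
81: left child of 84 (depth 3)
59: left child of 69 (depth 5)
79: left child of 81 (depth 4)
74: right child of 69 (depth 5)

Path to 7: 51 → 42 → 40 → 24 → 7
Path to 31: 51 → 42 → 40 → 24 → 31
The paths share a prefix ending at 24, then split left and right.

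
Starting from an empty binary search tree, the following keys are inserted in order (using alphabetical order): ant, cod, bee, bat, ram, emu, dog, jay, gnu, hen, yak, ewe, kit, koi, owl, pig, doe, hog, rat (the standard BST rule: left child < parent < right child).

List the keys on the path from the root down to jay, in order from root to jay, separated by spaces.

ant: root
cod: right child of ant (depth 1)
bee: left child of cod (depth 2)
bat: left child of bee (depth 3)
ram: right child of cod (depth 2)
emu: left child of ram (depth 3)
dog: left child of emu (depth 4)
jay: right child of emu (depth 4)
gnu: left child of jay (depth 5)
hen: right child of gnu (depth 6)
yak: right child of ram (depth 3)
ewe: left child of gnu (depth 6)
kit: right child of jay (depth 5)
koi: right child of kit (depth 6)
owl: right child of koi (depth 7)
pig: right child of owl (depth 8)
doe: left child of dog (depth 5)
hog: right child of hen (depth 7)
rat: left child of yak (depth 4)

ant cod ram emu jay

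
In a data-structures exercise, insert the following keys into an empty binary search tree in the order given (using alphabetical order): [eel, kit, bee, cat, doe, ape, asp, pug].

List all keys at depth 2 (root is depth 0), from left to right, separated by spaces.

eel: root
kit: right child of eel (depth 1)
bee: left child of eel (depth 1)
cat: right child of bee (depth 2)
doe: right child of cat (depth 3)
ape: left child of bee (depth 2)
asp: right child of ape (depth 3)
pug: right child of kit (depth 2)

ape cat pug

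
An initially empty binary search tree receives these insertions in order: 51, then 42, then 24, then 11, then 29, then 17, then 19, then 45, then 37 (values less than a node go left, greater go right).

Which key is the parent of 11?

24

Insert 51: tree is empty, so 51 becomes the root.
Insert 42: 42 < 51 → go left. Place as left child of 51.
Insert 24: 24 < 51 → go left; 24 < 42 → go left. Place as left child of 42.
Insert 11: 11 < 51 → go left; 11 < 42 → go left; 11 < 24 → go left. Place as left child of 24.
Insert 29: 29 < 51 → go left; 29 < 42 → go left; 29 > 24 → go right. Place as right child of 24.
Insert 17: 17 < 51 → go left; 17 < 42 → go left; 17 < 24 → go left; 17 > 11 → go right. Place as right child of 11.
Insert 19: 19 < 51 → go left; 19 < 42 → go left; 19 < 24 → go left; 19 > 11 → go right; 19 > 17 → go right. Place as right child of 17.
Insert 45: 45 < 51 → go left; 45 > 42 → go right. Place as right child of 42.
Insert 37: 37 < 51 → go left; 37 < 42 → go left; 37 > 24 → go right; 37 > 29 → go right. Place as right child of 29.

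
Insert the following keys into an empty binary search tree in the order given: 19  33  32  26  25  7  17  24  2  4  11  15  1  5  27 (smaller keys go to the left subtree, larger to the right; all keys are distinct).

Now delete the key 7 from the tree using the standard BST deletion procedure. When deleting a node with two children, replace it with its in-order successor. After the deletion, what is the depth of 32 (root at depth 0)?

2

Insert 19: tree is empty, so 19 becomes the root.
Insert 33: 33 > 19 → go right. Place as right child of 19.
Insert 32: 32 > 19 → go right; 32 < 33 → go left. Place as left child of 33.
Insert 26: 26 > 19 → go right; 26 < 33 → go left; 26 < 32 → go left. Place as left child of 32.
Insert 25: 25 > 19 → go right; 25 < 33 → go left; 25 < 32 → go left; 25 < 26 → go left. Place as left child of 26.
Insert 7: 7 < 19 → go left. Place as left child of 19.
Insert 17: 17 < 19 → go left; 17 > 7 → go right. Place as right child of 7.
Insert 24: 24 > 19 → go right; 24 < 33 → go left; 24 < 32 → go left; 24 < 26 → go left; 24 < 25 → go left. Place as left child of 25.
Insert 2: 2 < 19 → go left; 2 < 7 → go left. Place as left child of 7.
Insert 4: 4 < 19 → go left; 4 < 7 → go left; 4 > 2 → go right. Place as right child of 2.
Insert 11: 11 < 19 → go left; 11 > 7 → go right; 11 < 17 → go left. Place as left child of 17.
Insert 15: 15 < 19 → go left; 15 > 7 → go right; 15 < 17 → go left; 15 > 11 → go right. Place as right child of 11.
Insert 1: 1 < 19 → go left; 1 < 7 → go left; 1 < 2 → go left. Place as left child of 2.
Insert 5: 5 < 19 → go left; 5 < 7 → go left; 5 > 2 → go right; 5 > 4 → go right. Place as right child of 4.
Insert 27: 27 > 19 → go right; 27 < 33 → go left; 27 < 32 → go left; 27 > 26 → go right. Place as right child of 26.

Delete 7 (two children — replace with in-order successor).
After deletion, path to 32: 19 → 33 → 32.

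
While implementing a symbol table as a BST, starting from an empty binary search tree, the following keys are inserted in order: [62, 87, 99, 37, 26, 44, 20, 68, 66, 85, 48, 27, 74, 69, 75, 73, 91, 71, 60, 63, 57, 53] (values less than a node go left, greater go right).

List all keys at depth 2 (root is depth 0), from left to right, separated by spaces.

26 44 68 99

62: root
87: right child of 62 (depth 1)
99: right child of 87 (depth 2)
37: left child of 62 (depth 1)
26: left child of 37 (depth 2)
44: right child of 37 (depth 2)
20: left child of 26 (depth 3)
68: left child of 87 (depth 2)
66: left child of 68 (depth 3)
85: right child of 68 (depth 3)
48: right child of 44 (depth 3)
27: right child of 26 (depth 3)
74: left child of 85 (depth 4)
69: left child of 74 (depth 5)
75: right child of 74 (depth 5)
73: right child of 69 (depth 6)
91: left child of 99 (depth 3)
71: left child of 73 (depth 7)
60: right child of 48 (depth 4)
63: left child of 66 (depth 4)
57: left child of 60 (depth 5)
53: left child of 57 (depth 6)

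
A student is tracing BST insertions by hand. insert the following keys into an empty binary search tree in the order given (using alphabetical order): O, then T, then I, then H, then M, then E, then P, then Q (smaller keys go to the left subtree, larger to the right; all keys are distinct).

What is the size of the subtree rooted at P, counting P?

Insert O: tree is empty, so O becomes the root.
Insert T: T > O → go right. Place as right child of O.
Insert I: I < O → go left. Place as left child of O.
Insert H: H < O → go left; H < I → go left. Place as left child of I.
Insert M: M < O → go left; M > I → go right. Place as right child of I.
Insert E: E < O → go left; E < I → go left; E < H → go left. Place as left child of H.
Insert P: P > O → go right; P < T → go left. Place as left child of T.
Insert Q: Q > O → go right; Q < T → go left; Q > P → go right. Place as right child of P.

Subtree rooted at P contains: P, Q — 2 nodes.

2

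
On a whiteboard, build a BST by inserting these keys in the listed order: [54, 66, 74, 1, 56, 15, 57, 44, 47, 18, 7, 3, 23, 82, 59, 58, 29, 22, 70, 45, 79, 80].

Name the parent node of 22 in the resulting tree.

23

Resulting structure (node: left, right):
  54: L=1, R=66
  66: L=56, R=74
  74: L=70, R=82
  1: L=–, R=15
  56: L=–, R=57
  15: L=7, R=44
  57: L=–, R=59
  44: L=18, R=47
  47: L=45, R=–
  18: L=–, R=23
  7: L=3, R=–
  3: L=–, R=–
  23: L=22, R=29
  82: L=79, R=–
  59: L=58, R=–
  58: L=–, R=–
  29: L=–, R=–
  22: L=–, R=–
  70: L=–, R=–
  45: L=–, R=–
  79: L=–, R=80
  80: L=–, R=–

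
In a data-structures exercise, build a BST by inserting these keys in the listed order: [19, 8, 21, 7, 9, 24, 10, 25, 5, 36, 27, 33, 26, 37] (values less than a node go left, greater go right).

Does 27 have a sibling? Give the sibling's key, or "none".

Resulting structure (node: left, right):
  19: L=8, R=21
  8: L=7, R=9
  21: L=–, R=24
  7: L=5, R=–
  9: L=–, R=10
  24: L=–, R=25
  10: L=–, R=–
  25: L=–, R=36
  5: L=–, R=–
  36: L=27, R=37
  27: L=26, R=33
  33: L=–, R=–
  26: L=–, R=–
  37: L=–, R=–

27's parent is 36; the other child of 36 is 37.

37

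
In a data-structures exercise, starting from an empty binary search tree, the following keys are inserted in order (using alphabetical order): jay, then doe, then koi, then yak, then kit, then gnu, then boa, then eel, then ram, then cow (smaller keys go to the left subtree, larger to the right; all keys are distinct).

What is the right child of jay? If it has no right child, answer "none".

Insert jay: tree is empty, so jay becomes the root.
Insert doe: doe < jay → go left. Place as left child of jay.
Insert koi: koi > jay → go right. Place as right child of jay.
Insert yak: yak > jay → go right; yak > koi → go right. Place as right child of koi.
Insert kit: kit > jay → go right; kit < koi → go left. Place as left child of koi.
Insert gnu: gnu < jay → go left; gnu > doe → go right. Place as right child of doe.
Insert boa: boa < jay → go left; boa < doe → go left. Place as left child of doe.
Insert eel: eel < jay → go left; eel > doe → go right; eel < gnu → go left. Place as left child of gnu.
Insert ram: ram > jay → go right; ram > koi → go right; ram < yak → go left. Place as left child of yak.
Insert cow: cow < jay → go left; cow < doe → go left; cow > boa → go right. Place as right child of boa.

koi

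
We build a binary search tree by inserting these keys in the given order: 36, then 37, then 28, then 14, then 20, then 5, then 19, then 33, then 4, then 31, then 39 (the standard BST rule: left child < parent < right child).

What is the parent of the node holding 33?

28

Resulting structure (node: left, right):
  36: L=28, R=37
  37: L=–, R=39
  28: L=14, R=33
  14: L=5, R=20
  20: L=19, R=–
  5: L=4, R=–
  19: L=–, R=–
  33: L=31, R=–
  4: L=–, R=–
  31: L=–, R=–
  39: L=–, R=–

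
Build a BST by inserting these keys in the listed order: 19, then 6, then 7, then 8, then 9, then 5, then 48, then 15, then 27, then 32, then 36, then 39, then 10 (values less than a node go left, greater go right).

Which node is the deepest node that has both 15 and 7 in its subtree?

7

Resulting structure (node: left, right):
  19: L=6, R=48
  6: L=5, R=7
  7: L=–, R=8
  8: L=–, R=9
  9: L=–, R=15
  5: L=–, R=–
  48: L=27, R=–
  15: L=10, R=–
  27: L=–, R=32
  32: L=–, R=36
  36: L=–, R=39
  39: L=–, R=–
  10: L=–, R=–

Path to 15: 19 → 6 → 7 → 8 → 9 → 15
Path to 7: 19 → 6 → 7
7 lies on both paths and is an ancestor of the other node.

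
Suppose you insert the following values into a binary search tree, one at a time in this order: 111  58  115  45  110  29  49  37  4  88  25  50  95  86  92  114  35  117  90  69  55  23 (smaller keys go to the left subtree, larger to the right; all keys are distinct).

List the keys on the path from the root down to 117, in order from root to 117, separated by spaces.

111 115 117

111: root
58: left child of 111 (depth 1)
115: right child of 111 (depth 1)
45: left child of 58 (depth 2)
110: right child of 58 (depth 2)
29: left child of 45 (depth 3)
49: right child of 45 (depth 3)
37: right child of 29 (depth 4)
4: left child of 29 (depth 4)
88: left child of 110 (depth 3)
25: right child of 4 (depth 5)
50: right child of 49 (depth 4)
95: right child of 88 (depth 4)
86: left child of 88 (depth 4)
92: left child of 95 (depth 5)
114: left child of 115 (depth 2)
35: left child of 37 (depth 5)
117: right child of 115 (depth 2)
90: left child of 92 (depth 6)
69: left child of 86 (depth 5)
55: right child of 50 (depth 5)
23: left child of 25 (depth 6)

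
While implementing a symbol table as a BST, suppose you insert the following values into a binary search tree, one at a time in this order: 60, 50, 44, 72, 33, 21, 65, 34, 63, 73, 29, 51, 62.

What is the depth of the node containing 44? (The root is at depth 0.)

2

Insert 60: tree is empty, so 60 becomes the root.
Insert 50: 50 < 60 → go left. Place as left child of 60.
Insert 44: 44 < 60 → go left; 44 < 50 → go left. Place as left child of 50.
Insert 72: 72 > 60 → go right. Place as right child of 60.
Insert 33: 33 < 60 → go left; 33 < 50 → go left; 33 < 44 → go left. Place as left child of 44.
Insert 21: 21 < 60 → go left; 21 < 50 → go left; 21 < 44 → go left; 21 < 33 → go left. Place as left child of 33.
Insert 65: 65 > 60 → go right; 65 < 72 → go left. Place as left child of 72.
Insert 34: 34 < 60 → go left; 34 < 50 → go left; 34 < 44 → go left; 34 > 33 → go right. Place as right child of 33.
Insert 63: 63 > 60 → go right; 63 < 72 → go left; 63 < 65 → go left. Place as left child of 65.
Insert 73: 73 > 60 → go right; 73 > 72 → go right. Place as right child of 72.
Insert 29: 29 < 60 → go left; 29 < 50 → go left; 29 < 44 → go left; 29 < 33 → go left; 29 > 21 → go right. Place as right child of 21.
Insert 51: 51 < 60 → go left; 51 > 50 → go right. Place as right child of 50.
Insert 62: 62 > 60 → go right; 62 < 72 → go left; 62 < 65 → go left; 62 < 63 → go left. Place as left child of 63.

Path to 44: 60 → 50 → 44, which is 2 edges.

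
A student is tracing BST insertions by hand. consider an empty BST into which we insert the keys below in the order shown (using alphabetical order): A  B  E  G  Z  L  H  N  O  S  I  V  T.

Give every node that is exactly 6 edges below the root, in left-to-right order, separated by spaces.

H N

Insert A: tree is empty, so A becomes the root.
Insert B: B > A → go right. Place as right child of A.
Insert E: E > A → go right; E > B → go right. Place as right child of B.
Insert G: G > A → go right; G > B → go right; G > E → go right. Place as right child of E.
Insert Z: Z > A → go right; Z > B → go right; Z > E → go right; Z > G → go right. Place as right child of G.
Insert L: L > A → go right; L > B → go right; L > E → go right; L > G → go right; L < Z → go left. Place as left child of Z.
Insert H: H > A → go right; H > B → go right; H > E → go right; H > G → go right; H < Z → go left; H < L → go left. Place as left child of L.
Insert N: N > A → go right; N > B → go right; N > E → go right; N > G → go right; N < Z → go left; N > L → go right. Place as right child of L.
Insert O: O > A → go right; O > B → go right; O > E → go right; O > G → go right; O < Z → go left; O > L → go right; O > N → go right. Place as right child of N.
Insert S: S > A → go right; S > B → go right; S > E → go right; S > G → go right; S < Z → go left; S > L → go right; S > N → go right; S > O → go right. Place as right child of O.
Insert I: I > A → go right; I > B → go right; I > E → go right; I > G → go right; I < Z → go left; I < L → go left; I > H → go right. Place as right child of H.
Insert V: V > A → go right; V > B → go right; V > E → go right; V > G → go right; V < Z → go left; V > L → go right; V > N → go right; V > O → go right; V > S → go right. Place as right child of S.
Insert T: T > A → go right; T > B → go right; T > E → go right; T > G → go right; T < Z → go left; T > L → go right; T > N → go right; T > O → go right; T > S → go right; T < V → go left. Place as left child of V.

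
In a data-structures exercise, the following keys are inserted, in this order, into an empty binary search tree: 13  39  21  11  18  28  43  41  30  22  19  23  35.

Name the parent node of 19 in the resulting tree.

Insert 13: tree is empty, so 13 becomes the root.
Insert 39: 39 > 13 → go right. Place as right child of 13.
Insert 21: 21 > 13 → go right; 21 < 39 → go left. Place as left child of 39.
Insert 11: 11 < 13 → go left. Place as left child of 13.
Insert 18: 18 > 13 → go right; 18 < 39 → go left; 18 < 21 → go left. Place as left child of 21.
Insert 28: 28 > 13 → go right; 28 < 39 → go left; 28 > 21 → go right. Place as right child of 21.
Insert 43: 43 > 13 → go right; 43 > 39 → go right. Place as right child of 39.
Insert 41: 41 > 13 → go right; 41 > 39 → go right; 41 < 43 → go left. Place as left child of 43.
Insert 30: 30 > 13 → go right; 30 < 39 → go left; 30 > 21 → go right; 30 > 28 → go right. Place as right child of 28.
Insert 22: 22 > 13 → go right; 22 < 39 → go left; 22 > 21 → go right; 22 < 28 → go left. Place as left child of 28.
Insert 19: 19 > 13 → go right; 19 < 39 → go left; 19 < 21 → go left; 19 > 18 → go right. Place as right child of 18.
Insert 23: 23 > 13 → go right; 23 < 39 → go left; 23 > 21 → go right; 23 < 28 → go left; 23 > 22 → go right. Place as right child of 22.
Insert 35: 35 > 13 → go right; 35 < 39 → go left; 35 > 21 → go right; 35 > 28 → go right; 35 > 30 → go right. Place as right child of 30.

18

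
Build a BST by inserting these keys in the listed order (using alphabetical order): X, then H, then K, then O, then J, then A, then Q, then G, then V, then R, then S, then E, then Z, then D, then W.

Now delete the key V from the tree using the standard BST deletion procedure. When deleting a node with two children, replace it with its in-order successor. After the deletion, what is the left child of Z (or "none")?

Resulting structure (node: left, right):
  X: L=H, R=Z
  H: L=A, R=K
  K: L=J, R=O
  O: L=–, R=Q
  J: L=–, R=–
  A: L=–, R=G
  Q: L=–, R=V
  G: L=E, R=–
  V: L=R, R=W
  R: L=–, R=S
  S: L=–, R=–
  E: L=D, R=–
  Z: L=–, R=–
  D: L=–, R=–
  W: L=–, R=–

Delete V (two children — replace with in-order successor).
After deletion, Z's left child: none.

none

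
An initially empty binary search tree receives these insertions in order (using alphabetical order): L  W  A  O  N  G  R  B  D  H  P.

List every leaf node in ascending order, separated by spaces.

L: root
W: right child of L (depth 1)
A: left child of L (depth 1)
O: left child of W (depth 2)
N: left child of O (depth 3)
G: right child of A (depth 2)
R: right child of O (depth 3)
B: left child of G (depth 3)
D: right child of B (depth 4)
H: right child of G (depth 3)
P: left child of R (depth 4)

D H N P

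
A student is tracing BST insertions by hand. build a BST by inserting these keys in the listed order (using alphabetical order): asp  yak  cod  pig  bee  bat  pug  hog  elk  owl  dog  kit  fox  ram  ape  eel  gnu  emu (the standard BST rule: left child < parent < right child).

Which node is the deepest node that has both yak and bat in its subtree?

yak

Insert asp: tree is empty, so asp becomes the root.
Insert yak: yak > asp → go right. Place as right child of asp.
Insert cod: cod > asp → go right; cod < yak → go left. Place as left child of yak.
Insert pig: pig > asp → go right; pig < yak → go left; pig > cod → go right. Place as right child of cod.
Insert bee: bee > asp → go right; bee < yak → go left; bee < cod → go left. Place as left child of cod.
Insert bat: bat > asp → go right; bat < yak → go left; bat < cod → go left; bat < bee → go left. Place as left child of bee.
Insert pug: pug > asp → go right; pug < yak → go left; pug > cod → go right; pug > pig → go right. Place as right child of pig.
Insert hog: hog > asp → go right; hog < yak → go left; hog > cod → go right; hog < pig → go left. Place as left child of pig.
Insert elk: elk > asp → go right; elk < yak → go left; elk > cod → go right; elk < pig → go left; elk < hog → go left. Place as left child of hog.
Insert owl: owl > asp → go right; owl < yak → go left; owl > cod → go right; owl < pig → go left; owl > hog → go right. Place as right child of hog.
Insert dog: dog > asp → go right; dog < yak → go left; dog > cod → go right; dog < pig → go left; dog < hog → go left; dog < elk → go left. Place as left child of elk.
Insert kit: kit > asp → go right; kit < yak → go left; kit > cod → go right; kit < pig → go left; kit > hog → go right; kit < owl → go left. Place as left child of owl.
Insert fox: fox > asp → go right; fox < yak → go left; fox > cod → go right; fox < pig → go left; fox < hog → go left; fox > elk → go right. Place as right child of elk.
Insert ram: ram > asp → go right; ram < yak → go left; ram > cod → go right; ram > pig → go right; ram > pug → go right. Place as right child of pug.
Insert ape: ape < asp → go left. Place as left child of asp.
Insert eel: eel > asp → go right; eel < yak → go left; eel > cod → go right; eel < pig → go left; eel < hog → go left; eel < elk → go left; eel > dog → go right. Place as right child of dog.
Insert gnu: gnu > asp → go right; gnu < yak → go left; gnu > cod → go right; gnu < pig → go left; gnu < hog → go left; gnu > elk → go right; gnu > fox → go right. Place as right child of fox.
Insert emu: emu > asp → go right; emu < yak → go left; emu > cod → go right; emu < pig → go left; emu < hog → go left; emu > elk → go right; emu < fox → go left. Place as left child of fox.

Path to yak: asp → yak
Path to bat: asp → yak → cod → bee → bat
yak lies on both paths and is an ancestor of the other node.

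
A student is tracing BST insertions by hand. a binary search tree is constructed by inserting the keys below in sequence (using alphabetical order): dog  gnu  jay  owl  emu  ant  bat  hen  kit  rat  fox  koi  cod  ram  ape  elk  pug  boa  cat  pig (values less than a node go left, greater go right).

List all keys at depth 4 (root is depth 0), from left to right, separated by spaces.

boa kit rat

Resulting structure (node: left, right):
  dog: L=ant, R=gnu
  gnu: L=emu, R=jay
  jay: L=hen, R=owl
  owl: L=kit, R=rat
  emu: L=elk, R=fox
  ant: L=–, R=bat
  bat: L=ape, R=cod
  hen: L=–, R=–
  kit: L=–, R=koi
  rat: L=ram, R=–
  fox: L=–, R=–
  koi: L=–, R=–
  cod: L=boa, R=–
  ram: L=pug, R=–
  ape: L=–, R=–
  elk: L=–, R=–
  pug: L=pig, R=–
  boa: L=–, R=cat
  cat: L=–, R=–
  pig: L=–, R=–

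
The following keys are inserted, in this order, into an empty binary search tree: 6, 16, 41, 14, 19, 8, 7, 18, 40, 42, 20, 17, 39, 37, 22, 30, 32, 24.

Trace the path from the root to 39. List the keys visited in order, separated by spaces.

Resulting structure (node: left, right):
  6: L=–, R=16
  16: L=14, R=41
  41: L=19, R=42
  14: L=8, R=–
  19: L=18, R=40
  8: L=7, R=–
  7: L=–, R=–
  18: L=17, R=–
  40: L=20, R=–
  42: L=–, R=–
  20: L=–, R=39
  17: L=–, R=–
  39: L=37, R=–
  37: L=22, R=–
  22: L=–, R=30
  30: L=24, R=32
  32: L=–, R=–
  24: L=–, R=–

6 16 41 19 40 20 39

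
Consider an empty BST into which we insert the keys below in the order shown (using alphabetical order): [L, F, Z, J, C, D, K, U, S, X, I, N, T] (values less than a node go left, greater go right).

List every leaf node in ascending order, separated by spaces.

D I K N T X

L: root
F: left child of L (depth 1)
Z: right child of L (depth 1)
J: right child of F (depth 2)
C: left child of F (depth 2)
D: right child of C (depth 3)
K: right child of J (depth 3)
U: left child of Z (depth 2)
S: left child of U (depth 3)
X: right child of U (depth 3)
I: left child of J (depth 3)
N: left child of S (depth 4)
T: right child of S (depth 4)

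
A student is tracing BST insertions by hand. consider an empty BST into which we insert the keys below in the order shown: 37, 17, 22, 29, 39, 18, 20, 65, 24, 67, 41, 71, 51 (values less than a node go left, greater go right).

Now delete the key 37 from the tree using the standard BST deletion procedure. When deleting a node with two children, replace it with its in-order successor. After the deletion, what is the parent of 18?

22

37: root
17: left child of 37 (depth 1)
22: right child of 17 (depth 2)
29: right child of 22 (depth 3)
39: right child of 37 (depth 1)
18: left child of 22 (depth 3)
20: right child of 18 (depth 4)
65: right child of 39 (depth 2)
24: left child of 29 (depth 4)
67: right child of 65 (depth 3)
41: left child of 65 (depth 3)
71: right child of 67 (depth 4)
51: right child of 41 (depth 4)

Delete 37 (two children — replace with in-order successor).
After deletion, 18's parent is 22.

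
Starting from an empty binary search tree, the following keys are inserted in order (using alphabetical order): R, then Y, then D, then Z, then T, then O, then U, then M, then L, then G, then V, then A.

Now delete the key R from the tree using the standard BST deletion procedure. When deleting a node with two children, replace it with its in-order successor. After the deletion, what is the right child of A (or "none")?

Insert R: tree is empty, so R becomes the root.
Insert Y: Y > R → go right. Place as right child of R.
Insert D: D < R → go left. Place as left child of R.
Insert Z: Z > R → go right; Z > Y → go right. Place as right child of Y.
Insert T: T > R → go right; T < Y → go left. Place as left child of Y.
Insert O: O < R → go left; O > D → go right. Place as right child of D.
Insert U: U > R → go right; U < Y → go left; U > T → go right. Place as right child of T.
Insert M: M < R → go left; M > D → go right; M < O → go left. Place as left child of O.
Insert L: L < R → go left; L > D → go right; L < O → go left; L < M → go left. Place as left child of M.
Insert G: G < R → go left; G > D → go right; G < O → go left; G < M → go left; G < L → go left. Place as left child of L.
Insert V: V > R → go right; V < Y → go left; V > T → go right; V > U → go right. Place as right child of U.
Insert A: A < R → go left; A < D → go left. Place as left child of D.

Delete R (two children — replace with in-order successor).
After deletion, A's right child: none.

none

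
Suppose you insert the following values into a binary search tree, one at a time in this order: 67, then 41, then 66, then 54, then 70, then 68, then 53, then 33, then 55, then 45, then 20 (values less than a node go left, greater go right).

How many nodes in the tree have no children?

Insert 67: tree is empty, so 67 becomes the root.
Insert 41: 41 < 67 → go left. Place as left child of 67.
Insert 66: 66 < 67 → go left; 66 > 41 → go right. Place as right child of 41.
Insert 54: 54 < 67 → go left; 54 > 41 → go right; 54 < 66 → go left. Place as left child of 66.
Insert 70: 70 > 67 → go right. Place as right child of 67.
Insert 68: 68 > 67 → go right; 68 < 70 → go left. Place as left child of 70.
Insert 53: 53 < 67 → go left; 53 > 41 → go right; 53 < 66 → go left; 53 < 54 → go left. Place as left child of 54.
Insert 33: 33 < 67 → go left; 33 < 41 → go left. Place as left child of 41.
Insert 55: 55 < 67 → go left; 55 > 41 → go right; 55 < 66 → go left; 55 > 54 → go right. Place as right child of 54.
Insert 45: 45 < 67 → go left; 45 > 41 → go right; 45 < 66 → go left; 45 < 54 → go left; 45 < 53 → go left. Place as left child of 53.
Insert 20: 20 < 67 → go left; 20 < 41 → go left; 20 < 33 → go left. Place as left child of 33.

Leaves: 20, 45, 55, 68 — 4 in total.

4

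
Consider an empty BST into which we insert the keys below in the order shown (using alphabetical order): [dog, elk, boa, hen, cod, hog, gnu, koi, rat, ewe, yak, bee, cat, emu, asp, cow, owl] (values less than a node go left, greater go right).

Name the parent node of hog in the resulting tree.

Insert dog: tree is empty, so dog becomes the root.
Insert elk: elk > dog → go right. Place as right child of dog.
Insert boa: boa < dog → go left. Place as left child of dog.
Insert hen: hen > dog → go right; hen > elk → go right. Place as right child of elk.
Insert cod: cod < dog → go left; cod > boa → go right. Place as right child of boa.
Insert hog: hog > dog → go right; hog > elk → go right; hog > hen → go right. Place as right child of hen.
Insert gnu: gnu > dog → go right; gnu > elk → go right; gnu < hen → go left. Place as left child of hen.
Insert koi: koi > dog → go right; koi > elk → go right; koi > hen → go right; koi > hog → go right. Place as right child of hog.
Insert rat: rat > dog → go right; rat > elk → go right; rat > hen → go right; rat > hog → go right; rat > koi → go right. Place as right child of koi.
Insert ewe: ewe > dog → go right; ewe > elk → go right; ewe < hen → go left; ewe < gnu → go left. Place as left child of gnu.
Insert yak: yak > dog → go right; yak > elk → go right; yak > hen → go right; yak > hog → go right; yak > koi → go right; yak > rat → go right. Place as right child of rat.
Insert bee: bee < dog → go left; bee < boa → go left. Place as left child of boa.
Insert cat: cat < dog → go left; cat > boa → go right; cat < cod → go left. Place as left child of cod.
Insert emu: emu > dog → go right; emu > elk → go right; emu < hen → go left; emu < gnu → go left; emu < ewe → go left. Place as left child of ewe.
Insert asp: asp < dog → go left; asp < boa → go left; asp < bee → go left. Place as left child of bee.
Insert cow: cow < dog → go left; cow > boa → go right; cow > cod → go right. Place as right child of cod.
Insert owl: owl > dog → go right; owl > elk → go right; owl > hen → go right; owl > hog → go right; owl > koi → go right; owl < rat → go left. Place as left child of rat.

hen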